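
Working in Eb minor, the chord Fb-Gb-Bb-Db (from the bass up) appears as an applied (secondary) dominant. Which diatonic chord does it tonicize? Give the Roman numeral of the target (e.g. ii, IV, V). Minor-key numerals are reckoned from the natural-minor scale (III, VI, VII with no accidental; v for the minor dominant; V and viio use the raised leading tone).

VI

The chord is a dominant seventh chord on Gb.
A dominant resolves down a perfect fifth: Gb → Cb. In Eb minor, Cb is scale degree 6, i.e. VI.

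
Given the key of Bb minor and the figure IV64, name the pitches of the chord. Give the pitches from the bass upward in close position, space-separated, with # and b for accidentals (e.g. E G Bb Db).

Bb Eb G

Scale degree 4 in Bb minor is Eb; here the chord built on it is altered to a major triad. IV64 is the major subdominant, borrowed from the parallel major.
So the chord is Eb-G-Bb, a major triad.
The figured bass 64 indicates second inversion, placing the fifth (Bb) in the bass: Bb-Eb-G.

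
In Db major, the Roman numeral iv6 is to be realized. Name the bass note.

Bbb

iv in Db major has root Gb; the chord is Gb-Bbb-Db.
The figure 6 means first inversion — the third is in the bass.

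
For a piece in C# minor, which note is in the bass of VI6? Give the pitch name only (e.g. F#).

VI in C# minor has root A; the chord is A-C#-E.
The figure 6 means first inversion — the third is in the bass.

C#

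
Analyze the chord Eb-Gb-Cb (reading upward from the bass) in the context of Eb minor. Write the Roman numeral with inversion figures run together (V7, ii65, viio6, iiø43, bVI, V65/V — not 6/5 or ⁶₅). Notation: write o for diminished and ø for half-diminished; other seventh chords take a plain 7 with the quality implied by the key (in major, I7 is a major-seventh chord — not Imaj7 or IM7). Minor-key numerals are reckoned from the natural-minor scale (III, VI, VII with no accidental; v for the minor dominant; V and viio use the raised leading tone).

VI6

The pitches Cb-Eb-Gb form a major triad rooted on Cb.
Cb is scale degree 6 in Eb minor, and a major triad on that degree is written VI.
With Eb in the bass the chord is in first inversion, so the figured bass is 6.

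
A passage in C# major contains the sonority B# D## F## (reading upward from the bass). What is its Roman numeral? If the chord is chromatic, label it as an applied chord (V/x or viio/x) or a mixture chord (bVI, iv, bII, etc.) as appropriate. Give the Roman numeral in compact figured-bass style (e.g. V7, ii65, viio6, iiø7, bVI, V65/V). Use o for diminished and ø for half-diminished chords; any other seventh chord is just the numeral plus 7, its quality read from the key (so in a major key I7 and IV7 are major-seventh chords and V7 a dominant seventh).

The pitches B#-D##-F## form a major triad rooted on B#.
B# is not a diatonic chord root with this quality in C# major, but it lies a perfect fifth above E# (iii), so the chord functions as an applied dominant of iii.

V/iii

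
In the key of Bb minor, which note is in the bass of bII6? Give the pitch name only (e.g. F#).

bII in Bb minor has root Cb; the chord is Cb-Eb-Gb.
The figure 6 means first inversion — the third is in the bass.

Eb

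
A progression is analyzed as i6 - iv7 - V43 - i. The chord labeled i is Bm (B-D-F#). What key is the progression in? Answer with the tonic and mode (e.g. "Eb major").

i is given as B-D-F# — a minor triad with root B.
If B is scale degree 1 and the mode makes that degree carry a minor triad, the tonic is B and the mode is minor.

B minor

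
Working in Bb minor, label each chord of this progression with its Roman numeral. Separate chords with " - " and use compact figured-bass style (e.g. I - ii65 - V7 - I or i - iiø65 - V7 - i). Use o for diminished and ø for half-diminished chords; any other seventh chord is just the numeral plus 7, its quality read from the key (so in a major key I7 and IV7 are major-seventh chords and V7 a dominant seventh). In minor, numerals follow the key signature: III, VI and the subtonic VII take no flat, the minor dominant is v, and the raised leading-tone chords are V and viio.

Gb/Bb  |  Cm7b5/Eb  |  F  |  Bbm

Gb/Bb: root Gb is the submediant; major triad there is VI6.
Cm7b5/Eb: half-diminished seventh chord on C = scale degree 2 → iiø65.
F: major triad on F = scale degree 5 → V.
Bbm: minor triad on Bb = scale degree 1 → i.

VI6 - iiø65 - V - i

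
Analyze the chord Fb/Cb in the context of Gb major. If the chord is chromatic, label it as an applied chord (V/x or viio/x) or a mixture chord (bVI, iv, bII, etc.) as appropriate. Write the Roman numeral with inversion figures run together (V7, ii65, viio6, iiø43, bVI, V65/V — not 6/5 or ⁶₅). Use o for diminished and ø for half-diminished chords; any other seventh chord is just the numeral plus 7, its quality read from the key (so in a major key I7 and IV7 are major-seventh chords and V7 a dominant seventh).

bVII64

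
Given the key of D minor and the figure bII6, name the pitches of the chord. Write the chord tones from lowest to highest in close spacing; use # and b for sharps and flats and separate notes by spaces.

Scale degree 2 in D minor is E; lowering it a half step gives Eb. bII6 is the Neapolitan sixth — a major triad on the lowered second degree, here in its customary first inversion.
So the chord is Eb-G-Bb, a major triad.
The figured bass 6 indicates first inversion, placing the third (G) in the bass: G-Bb-Eb.

G Bb Eb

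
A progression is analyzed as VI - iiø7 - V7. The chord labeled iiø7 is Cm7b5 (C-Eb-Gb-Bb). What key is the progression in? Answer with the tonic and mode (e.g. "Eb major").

Bb minor

The anchor chord is a half-diminished seventh chord on C, labeled iiø7.
Counting down one scale step from C places the tonic on Bb; a half-diminished seventh chord on degree 2 is diatonic only in minor.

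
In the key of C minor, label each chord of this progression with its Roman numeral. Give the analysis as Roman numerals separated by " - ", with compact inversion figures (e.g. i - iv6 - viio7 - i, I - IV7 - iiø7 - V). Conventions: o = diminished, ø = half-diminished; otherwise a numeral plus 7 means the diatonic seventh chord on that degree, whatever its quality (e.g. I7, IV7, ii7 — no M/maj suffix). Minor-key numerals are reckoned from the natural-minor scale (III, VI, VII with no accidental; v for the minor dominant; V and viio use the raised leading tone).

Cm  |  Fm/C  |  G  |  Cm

i - iv64 - V - i

Cm has root C, degree 1 in C minor, so i.
Fm/C: minor triad on F = scale degree 4 → iv64.
G: major triad on G = scale degree 5 → V.
Cm: minor triad on C = scale degree 1 → i.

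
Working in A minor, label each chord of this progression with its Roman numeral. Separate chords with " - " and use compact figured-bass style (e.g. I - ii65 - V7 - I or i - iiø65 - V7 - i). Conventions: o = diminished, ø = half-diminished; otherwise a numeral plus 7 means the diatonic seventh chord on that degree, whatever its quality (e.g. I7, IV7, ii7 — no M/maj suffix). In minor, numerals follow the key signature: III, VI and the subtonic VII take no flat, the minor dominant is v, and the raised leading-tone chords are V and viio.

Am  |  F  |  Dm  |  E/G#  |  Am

Am: root A is the tonic; minor triad there is i.
F: root F is the submediant; major triad there is VI.
Dm has root D, degree 4 in A minor, so iv.
E/G#: major triad on E = scale degree 5 → V6.
Am has root A, degree 1 in A minor, so i.

i - VI - iv - V6 - i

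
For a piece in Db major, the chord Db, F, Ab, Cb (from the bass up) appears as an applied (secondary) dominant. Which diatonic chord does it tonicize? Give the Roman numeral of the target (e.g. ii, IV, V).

The chord is a dominant seventh chord on Db.
A dominant resolves down a perfect fifth: Db → Gb. In Db major, Gb is scale degree 4, i.e. IV.

IV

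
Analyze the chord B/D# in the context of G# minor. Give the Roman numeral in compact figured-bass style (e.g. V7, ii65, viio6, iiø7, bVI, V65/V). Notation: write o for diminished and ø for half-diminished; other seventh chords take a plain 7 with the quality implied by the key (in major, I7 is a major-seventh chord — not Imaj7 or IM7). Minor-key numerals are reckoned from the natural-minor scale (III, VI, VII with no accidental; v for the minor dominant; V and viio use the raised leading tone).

The pitches B-D#-F# form a major triad rooted on B.
In G# minor, B is the mediant; the diatonic major triad there is III.
With D# in the bass the chord is in first inversion, so the figured bass is 6.

III6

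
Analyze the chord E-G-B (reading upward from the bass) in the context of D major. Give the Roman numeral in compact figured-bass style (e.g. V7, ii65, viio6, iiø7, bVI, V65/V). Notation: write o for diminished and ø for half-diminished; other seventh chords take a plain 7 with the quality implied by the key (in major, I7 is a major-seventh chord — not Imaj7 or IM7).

ii

Stacked in thirds the chord is E-G-B: a minor triad on E.
In D major, E is the supertonic; the diatonic minor triad there is ii.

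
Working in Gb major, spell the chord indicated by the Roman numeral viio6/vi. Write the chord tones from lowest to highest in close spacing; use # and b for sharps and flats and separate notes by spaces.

F Ab D

The slash marks an applied leading-tone chord: viio of vi. In Gb major, vi is Eb, so the leading tone to it is D, a half step below.
Building a diminished triad on D gives D-F-Ab.
The figured bass 6 indicates first inversion, placing the third (F) in the bass: F-Ab-D.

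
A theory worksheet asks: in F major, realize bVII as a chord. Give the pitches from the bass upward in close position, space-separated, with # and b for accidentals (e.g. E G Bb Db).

Eb G Bb

bVII is a major triad on the lowered seventh degree (the subtonic), borrowed from the parallel minor. In F major that root is Eb.
So the chord is Eb-G-Bb.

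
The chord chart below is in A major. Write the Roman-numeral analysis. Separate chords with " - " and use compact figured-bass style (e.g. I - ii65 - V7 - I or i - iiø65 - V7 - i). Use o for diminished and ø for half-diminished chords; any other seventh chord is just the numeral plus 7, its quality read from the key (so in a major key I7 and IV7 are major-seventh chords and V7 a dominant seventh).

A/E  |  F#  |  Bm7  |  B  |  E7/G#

I64 - V/ii - ii7 - V/V - V65

A/E: major triad on A = scale degree 1 → I64.
F# is the secondary dominant of ii (major triad on F#): V/ii.
Bm7: root B is the supertonic; minor seventh chord there is ii7.
B is the secondary dominant of V (major triad on B): V/V.
E7/G#: root E is the dominant; dominant seventh chord there is V65.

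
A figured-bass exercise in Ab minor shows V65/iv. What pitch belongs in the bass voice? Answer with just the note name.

The applied chord V65/iv is rooted on Ab: Ab-C-Eb-Gb.
The figure 65 means first inversion — the third is in the bass.

C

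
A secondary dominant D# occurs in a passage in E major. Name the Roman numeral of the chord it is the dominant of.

iii

The chord is a major triad on D#.
A dominant resolves down a perfect fifth: D# → G#. In E major, G# is scale degree 3, i.e. iii.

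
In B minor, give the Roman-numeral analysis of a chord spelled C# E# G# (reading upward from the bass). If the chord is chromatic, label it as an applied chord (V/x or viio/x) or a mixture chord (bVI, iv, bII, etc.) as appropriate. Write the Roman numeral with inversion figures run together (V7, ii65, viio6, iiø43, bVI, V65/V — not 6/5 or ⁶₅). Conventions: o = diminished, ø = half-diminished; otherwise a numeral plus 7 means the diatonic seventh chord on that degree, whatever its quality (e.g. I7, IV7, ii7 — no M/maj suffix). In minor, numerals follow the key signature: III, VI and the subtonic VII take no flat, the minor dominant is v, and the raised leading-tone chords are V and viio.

V/V

Stacked in thirds the chord is C#-E#-G#: a major triad on C#.
C# is not a diatonic chord root with this quality in B minor, but it lies a perfect fifth above F# (V), so the chord functions as an applied dominant of V.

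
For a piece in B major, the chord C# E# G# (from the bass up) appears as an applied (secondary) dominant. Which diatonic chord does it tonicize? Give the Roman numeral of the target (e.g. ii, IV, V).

The chord is a major triad on C#.
A dominant resolves down a perfect fifth: C# → F#. In B major, F# is scale degree 5, i.e. V.

V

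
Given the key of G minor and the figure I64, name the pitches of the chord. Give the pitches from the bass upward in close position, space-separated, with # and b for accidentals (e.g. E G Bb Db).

D G B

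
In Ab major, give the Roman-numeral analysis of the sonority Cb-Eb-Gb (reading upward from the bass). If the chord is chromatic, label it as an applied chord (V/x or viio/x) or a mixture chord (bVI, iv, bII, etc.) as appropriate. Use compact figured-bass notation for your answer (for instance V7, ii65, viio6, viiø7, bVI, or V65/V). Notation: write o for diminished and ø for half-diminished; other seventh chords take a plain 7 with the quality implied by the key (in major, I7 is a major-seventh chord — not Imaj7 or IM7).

bIII

The pitches Cb-Eb-Gb form a major triad rooted on Cb.
Cb is the lowered third degree of Ab major (diatonic 3 would be C). This is a major triad on the lowered third degree, borrowed from the parallel minor.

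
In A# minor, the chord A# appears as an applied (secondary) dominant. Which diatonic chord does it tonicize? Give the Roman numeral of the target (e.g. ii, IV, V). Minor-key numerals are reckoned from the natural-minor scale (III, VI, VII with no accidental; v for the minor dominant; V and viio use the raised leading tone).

iv

The chord is a major triad on A#.
A dominant resolves down a perfect fifth: A# → D#. In A# minor, D# is scale degree 4, i.e. iv.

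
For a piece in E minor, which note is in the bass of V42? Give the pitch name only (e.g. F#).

A

V in E minor has root B; the chord is B-D#-F#-A.
The figure 42 means third inversion — the seventh is in the bass.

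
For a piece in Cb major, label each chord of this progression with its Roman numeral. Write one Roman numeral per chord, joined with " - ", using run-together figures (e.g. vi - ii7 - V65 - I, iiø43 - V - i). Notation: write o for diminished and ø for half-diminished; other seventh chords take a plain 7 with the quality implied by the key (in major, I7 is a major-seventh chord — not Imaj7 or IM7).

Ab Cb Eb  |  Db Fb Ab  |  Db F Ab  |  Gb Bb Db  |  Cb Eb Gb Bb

vi - ii - V/V - V - I7

Ab-Cb-Eb: minor triad on Ab = scale degree 6 → vi.
Db-Fb-Ab has root Db, degree 2 in Cb major, so ii.
Db-F-Ab is the secondary dominant of V (major triad on Db): V/V.
Gb-Bb-Db: root Gb is the dominant; major triad there is V.
Cb-Eb-Gb-Bb: root Cb is the tonic; major seventh chord there is I7.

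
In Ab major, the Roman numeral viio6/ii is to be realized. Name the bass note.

C

The applied chord viio6/ii is rooted on A: A-C-Eb.
The figure 6 means first inversion — the third is in the bass.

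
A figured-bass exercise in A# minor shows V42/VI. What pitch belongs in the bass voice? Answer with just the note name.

B

The applied chord V42/VI is rooted on C#: C#-E#-G#-B.
The figure 42 means third inversion — the seventh is in the bass.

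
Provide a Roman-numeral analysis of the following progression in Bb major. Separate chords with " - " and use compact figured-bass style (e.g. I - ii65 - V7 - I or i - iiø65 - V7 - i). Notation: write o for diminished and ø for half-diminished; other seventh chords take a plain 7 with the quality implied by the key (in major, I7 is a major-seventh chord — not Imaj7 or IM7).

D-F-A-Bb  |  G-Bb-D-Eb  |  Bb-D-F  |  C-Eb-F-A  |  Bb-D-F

I65 - IV65 - I - V43 - I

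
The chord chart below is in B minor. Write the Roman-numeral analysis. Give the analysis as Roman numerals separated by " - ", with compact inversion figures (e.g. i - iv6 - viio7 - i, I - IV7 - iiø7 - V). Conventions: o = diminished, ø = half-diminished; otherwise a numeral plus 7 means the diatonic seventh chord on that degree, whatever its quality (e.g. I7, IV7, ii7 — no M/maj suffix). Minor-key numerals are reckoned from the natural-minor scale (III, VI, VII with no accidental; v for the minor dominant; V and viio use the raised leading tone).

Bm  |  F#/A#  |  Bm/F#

Bm has root B, degree 1 in B minor, so i.
F#/A#: major triad on F# = scale degree 5 → V6.
Bm/F# has root B, degree 1 in B minor, so i64.

i - V6 - i64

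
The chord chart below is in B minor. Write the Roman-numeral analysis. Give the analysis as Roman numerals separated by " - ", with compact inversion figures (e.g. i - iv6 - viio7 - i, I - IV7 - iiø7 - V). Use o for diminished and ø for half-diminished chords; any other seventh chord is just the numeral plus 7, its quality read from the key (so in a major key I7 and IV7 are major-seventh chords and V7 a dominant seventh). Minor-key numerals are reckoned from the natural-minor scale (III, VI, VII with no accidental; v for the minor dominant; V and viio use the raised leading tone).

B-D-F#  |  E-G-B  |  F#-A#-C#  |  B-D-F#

B-D-F# has root B, degree 1 in B minor, so i.
E-G-B has root E, degree 4 in B minor, so iv.
F#-A#-C#: major triad on F# = scale degree 5 → V.
B-D-F# has root B, degree 1 in B minor, so i.

i - iv - V - i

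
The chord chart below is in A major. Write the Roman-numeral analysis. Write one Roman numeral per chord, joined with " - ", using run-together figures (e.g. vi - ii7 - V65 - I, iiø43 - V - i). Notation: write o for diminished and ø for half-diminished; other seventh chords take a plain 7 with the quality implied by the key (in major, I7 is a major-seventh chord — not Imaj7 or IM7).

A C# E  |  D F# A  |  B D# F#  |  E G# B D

I - IV - V/V - V7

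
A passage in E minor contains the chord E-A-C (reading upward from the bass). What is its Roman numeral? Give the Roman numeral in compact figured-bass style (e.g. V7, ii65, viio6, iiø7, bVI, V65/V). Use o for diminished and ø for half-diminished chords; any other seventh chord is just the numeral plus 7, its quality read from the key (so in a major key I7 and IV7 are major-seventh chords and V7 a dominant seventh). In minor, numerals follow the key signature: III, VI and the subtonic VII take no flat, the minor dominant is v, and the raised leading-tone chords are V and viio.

iv64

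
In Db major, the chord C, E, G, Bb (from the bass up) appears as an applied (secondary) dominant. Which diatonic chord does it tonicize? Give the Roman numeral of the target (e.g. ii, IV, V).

iii

The chord is a dominant seventh chord on C.
A dominant resolves down a perfect fifth: C → F. In Db major, F is scale degree 3, i.e. iii.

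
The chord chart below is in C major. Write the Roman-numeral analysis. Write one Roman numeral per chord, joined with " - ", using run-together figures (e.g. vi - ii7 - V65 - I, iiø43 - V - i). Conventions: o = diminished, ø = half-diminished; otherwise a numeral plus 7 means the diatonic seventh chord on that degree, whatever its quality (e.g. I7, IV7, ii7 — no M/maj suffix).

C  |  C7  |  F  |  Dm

I - V7/IV - IV - ii

C has root C, degree 1 in C major, so I.
C7 is the secondary dominant of IV (dominant seventh chord on C): V7/IV.
F: root F is the subdominant; major triad there is IV.
Dm: root D is the supertonic; minor triad there is ii.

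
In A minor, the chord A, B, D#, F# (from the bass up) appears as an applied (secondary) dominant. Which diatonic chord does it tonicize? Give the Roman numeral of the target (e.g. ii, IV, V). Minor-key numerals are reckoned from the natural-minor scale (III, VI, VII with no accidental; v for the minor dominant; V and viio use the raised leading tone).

The chord is a dominant seventh chord on B.
A dominant resolves down a perfect fifth: B → E. In A minor, E is scale degree 5, i.e. V.

V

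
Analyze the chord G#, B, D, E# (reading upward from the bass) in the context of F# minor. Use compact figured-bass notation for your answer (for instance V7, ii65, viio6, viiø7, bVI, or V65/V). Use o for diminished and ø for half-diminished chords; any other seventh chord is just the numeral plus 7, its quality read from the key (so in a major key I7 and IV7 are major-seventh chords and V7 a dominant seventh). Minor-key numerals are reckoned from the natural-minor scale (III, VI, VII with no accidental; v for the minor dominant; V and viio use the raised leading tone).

Stacked in thirds the chord is E#-G#-B-D: a fully diminished seventh chord on E#.
In F# minor, E# is the leading tone; the diatonic fully diminished seventh chord there is viio7.
With G# in the bass the chord is in first inversion, so the figured bass is 65.

viio65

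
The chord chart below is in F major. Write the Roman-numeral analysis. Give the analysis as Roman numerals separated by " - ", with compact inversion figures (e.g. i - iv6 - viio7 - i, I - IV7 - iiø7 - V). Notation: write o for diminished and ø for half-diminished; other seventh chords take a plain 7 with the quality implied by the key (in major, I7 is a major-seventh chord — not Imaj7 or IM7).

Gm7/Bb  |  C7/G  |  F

ii65 - V43 - I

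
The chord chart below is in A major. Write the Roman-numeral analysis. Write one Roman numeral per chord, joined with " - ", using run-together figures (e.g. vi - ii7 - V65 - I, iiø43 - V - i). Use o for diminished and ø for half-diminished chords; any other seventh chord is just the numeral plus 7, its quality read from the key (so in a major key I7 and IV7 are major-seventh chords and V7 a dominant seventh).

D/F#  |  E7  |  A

IV6 - V7 - I

D/F# has root D, degree 4 in A major, so IV6.
E7: dominant seventh chord on E = scale degree 5 → V7.
A: major triad on A = scale degree 1 → I.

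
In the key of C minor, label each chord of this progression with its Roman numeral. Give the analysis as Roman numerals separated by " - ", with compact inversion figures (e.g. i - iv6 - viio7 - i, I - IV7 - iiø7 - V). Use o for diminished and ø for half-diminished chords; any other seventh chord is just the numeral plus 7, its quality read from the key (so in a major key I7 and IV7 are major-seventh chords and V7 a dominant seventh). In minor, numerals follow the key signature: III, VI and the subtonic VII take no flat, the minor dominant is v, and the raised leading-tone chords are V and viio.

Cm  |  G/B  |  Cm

i - V6 - i

Cm has root C, degree 1 in C minor, so i.
G/B: root G is the dominant; major triad there is V6.
Cm: minor triad on C = scale degree 1 → i.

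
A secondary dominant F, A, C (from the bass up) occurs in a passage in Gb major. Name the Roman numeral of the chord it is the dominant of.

The chord is a major triad on F.
A dominant resolves down a perfect fifth: F → Bb. In Gb major, Bb is scale degree 3, i.e. iii.

iii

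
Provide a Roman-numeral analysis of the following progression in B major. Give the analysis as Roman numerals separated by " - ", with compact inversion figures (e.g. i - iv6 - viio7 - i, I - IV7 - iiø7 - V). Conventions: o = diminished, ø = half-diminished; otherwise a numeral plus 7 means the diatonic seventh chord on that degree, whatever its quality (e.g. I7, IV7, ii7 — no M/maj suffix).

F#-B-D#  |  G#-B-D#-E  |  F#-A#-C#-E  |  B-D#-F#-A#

I64 - IV65 - V7 - I7

F#-B-D#: major triad on B = scale degree 1 → I64.
G#-B-D#-E: root E is the subdominant; major seventh chord there is IV65.
F#-A#-C#-E: dominant seventh chord on F# = scale degree 5 → V7.
B-D#-F#-A#: root B is the tonic; major seventh chord there is I7.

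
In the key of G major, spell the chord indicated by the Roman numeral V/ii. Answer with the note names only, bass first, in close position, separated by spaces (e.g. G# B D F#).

The slash means an applied dominant: we want the dominant of ii. In G major, ii is A minor, and its dominant is built on E.
Building a major triad on E gives E-G#-B.

E G# B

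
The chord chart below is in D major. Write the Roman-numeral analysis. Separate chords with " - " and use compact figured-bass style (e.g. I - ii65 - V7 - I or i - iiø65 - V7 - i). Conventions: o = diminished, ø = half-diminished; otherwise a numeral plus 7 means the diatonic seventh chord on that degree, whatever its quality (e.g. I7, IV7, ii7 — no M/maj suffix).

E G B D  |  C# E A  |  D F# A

ii7 - V6 - I

E-G-B-D: minor seventh chord on E = scale degree 2 → ii7.
C#-E-A: root A is the dominant; major triad there is V6.
D-F#-A: root D is the tonic; major triad there is I.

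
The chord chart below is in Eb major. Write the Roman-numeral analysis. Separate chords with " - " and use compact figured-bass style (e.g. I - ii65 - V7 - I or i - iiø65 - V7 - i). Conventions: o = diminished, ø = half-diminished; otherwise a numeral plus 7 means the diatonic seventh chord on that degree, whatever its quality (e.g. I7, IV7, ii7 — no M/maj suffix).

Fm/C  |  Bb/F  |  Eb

ii64 - V64 - I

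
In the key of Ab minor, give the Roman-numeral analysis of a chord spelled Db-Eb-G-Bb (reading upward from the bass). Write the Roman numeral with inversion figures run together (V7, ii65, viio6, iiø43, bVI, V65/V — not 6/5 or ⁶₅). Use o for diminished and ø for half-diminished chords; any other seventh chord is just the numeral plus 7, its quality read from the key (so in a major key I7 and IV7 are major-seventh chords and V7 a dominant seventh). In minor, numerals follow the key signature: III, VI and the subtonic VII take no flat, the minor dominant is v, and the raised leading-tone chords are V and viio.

V42

The pitches Eb-G-Bb-Db form a dominant seventh chord rooted on Eb.
Eb is scale degree 5 in Ab minor, and a dominant seventh chord on that degree is written V7.
With Db in the bass the chord is in third inversion, so the figured bass is 42.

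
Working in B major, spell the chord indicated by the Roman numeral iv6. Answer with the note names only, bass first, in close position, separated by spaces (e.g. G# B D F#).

Scale degree 4 in B major is E; here the chord built on it is altered to a minor triad. iv6 is the minor subdominant, borrowed from the parallel minor.
So the chord is E-G-B.
The figured bass 6 indicates first inversion, placing the third (G) in the bass: G-B-E.

G B E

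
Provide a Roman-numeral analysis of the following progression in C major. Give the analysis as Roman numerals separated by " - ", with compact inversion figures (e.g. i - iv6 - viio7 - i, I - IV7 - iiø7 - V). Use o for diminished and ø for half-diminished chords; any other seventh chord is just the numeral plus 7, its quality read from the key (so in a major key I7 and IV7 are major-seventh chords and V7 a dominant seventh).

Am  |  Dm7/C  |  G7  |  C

vi - ii42 - V7 - I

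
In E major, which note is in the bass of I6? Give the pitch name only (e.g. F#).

I in E major has root E; the chord is E-G#-B.
The figure 6 means first inversion — the third is in the bass.

G#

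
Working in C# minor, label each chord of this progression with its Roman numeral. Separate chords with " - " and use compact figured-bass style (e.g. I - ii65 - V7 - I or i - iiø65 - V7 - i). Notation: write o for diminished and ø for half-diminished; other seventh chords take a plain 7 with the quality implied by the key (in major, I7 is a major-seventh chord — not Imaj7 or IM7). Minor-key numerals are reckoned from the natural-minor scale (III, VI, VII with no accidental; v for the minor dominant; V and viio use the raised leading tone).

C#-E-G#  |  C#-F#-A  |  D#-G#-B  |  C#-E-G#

i - iv64 - v64 - i

C#-E-G#: root C# is the tonic; minor triad there is i.
C#-F#-A: root F# is the subdominant; minor triad there is iv64.
D#-G#-B: minor triad on G# = scale degree 5 → v64.
C#-E-G#: minor triad on C# = scale degree 1 → i.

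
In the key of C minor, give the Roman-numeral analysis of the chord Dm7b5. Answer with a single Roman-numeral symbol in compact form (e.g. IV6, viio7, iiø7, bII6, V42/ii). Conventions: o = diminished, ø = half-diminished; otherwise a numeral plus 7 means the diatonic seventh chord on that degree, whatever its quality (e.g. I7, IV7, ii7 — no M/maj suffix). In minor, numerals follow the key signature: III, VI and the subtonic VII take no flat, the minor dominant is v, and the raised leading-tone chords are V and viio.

The pitches D-F-Ab-C form a half-diminished seventh chord rooted on D.
In C minor, D is the supertonic; the diatonic half-diminished seventh chord there is iiø7.

iiø7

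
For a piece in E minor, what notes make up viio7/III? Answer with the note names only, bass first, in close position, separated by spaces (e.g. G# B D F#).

The slash marks an applied leading-tone chord: viio of III. In E minor, III is G, so the leading tone to it is F#, a half step below.
Building a fully diminished seventh chord on F# gives F#-A-C-Eb.

F# A C Eb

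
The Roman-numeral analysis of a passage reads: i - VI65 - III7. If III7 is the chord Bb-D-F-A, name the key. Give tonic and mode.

G minor

III7 is given as Bb-D-F-A — a major seventh chord with root Bb.
Counting down 2 scale steps from Bb places the tonic on G; a major seventh chord on degree 3 is diatonic only in minor.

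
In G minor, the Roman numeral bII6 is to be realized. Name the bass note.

C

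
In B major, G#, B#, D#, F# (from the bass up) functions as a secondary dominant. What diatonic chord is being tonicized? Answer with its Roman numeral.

The chord is a dominant seventh chord on G#.
A dominant resolves down a perfect fifth: G# → C#. In B major, C# is scale degree 2, i.e. ii.

ii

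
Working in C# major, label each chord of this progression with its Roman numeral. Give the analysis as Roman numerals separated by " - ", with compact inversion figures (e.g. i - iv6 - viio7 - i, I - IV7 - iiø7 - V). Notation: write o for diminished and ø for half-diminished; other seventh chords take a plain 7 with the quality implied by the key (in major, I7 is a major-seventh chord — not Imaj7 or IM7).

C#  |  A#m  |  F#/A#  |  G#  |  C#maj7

C#: root C# is the tonic; major triad there is I.
A#m: minor triad on A# = scale degree 6 → vi.
F#/A# has root F#, degree 4 in C# major, so IV6.
G#: root G# is the dominant; major triad there is V.
C#maj7: root C# is the tonic; major seventh chord there is I7.

I - vi - IV6 - V - I7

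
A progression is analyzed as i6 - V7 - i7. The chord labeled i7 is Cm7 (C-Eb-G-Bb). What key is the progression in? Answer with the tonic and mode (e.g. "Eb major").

The chord Cm7 is a minor seventh chord rooted on C; its label is i7.
If C is scale degree 1 and the mode makes that degree carry a minor seventh chord, the tonic is C and the mode is minor.

C minor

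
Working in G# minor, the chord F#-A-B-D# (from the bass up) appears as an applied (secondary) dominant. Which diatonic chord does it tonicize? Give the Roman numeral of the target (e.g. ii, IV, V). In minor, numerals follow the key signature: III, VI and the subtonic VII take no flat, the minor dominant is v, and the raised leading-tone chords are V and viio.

VI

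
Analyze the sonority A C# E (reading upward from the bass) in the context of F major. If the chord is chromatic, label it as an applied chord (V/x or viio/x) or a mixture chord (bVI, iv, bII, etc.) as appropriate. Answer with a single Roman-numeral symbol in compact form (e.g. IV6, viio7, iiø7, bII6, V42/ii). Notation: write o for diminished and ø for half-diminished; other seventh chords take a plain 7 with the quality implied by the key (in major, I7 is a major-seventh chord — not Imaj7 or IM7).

V/vi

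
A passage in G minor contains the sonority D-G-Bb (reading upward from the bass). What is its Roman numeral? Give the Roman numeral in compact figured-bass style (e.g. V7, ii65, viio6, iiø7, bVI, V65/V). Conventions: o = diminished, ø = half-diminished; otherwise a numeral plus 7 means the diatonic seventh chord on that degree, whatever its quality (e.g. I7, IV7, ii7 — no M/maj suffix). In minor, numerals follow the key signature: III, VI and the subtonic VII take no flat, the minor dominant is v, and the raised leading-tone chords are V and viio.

The pitches G-Bb-D form a minor triad rooted on G.
G is scale degree 1 in G minor, and a minor triad on that degree is written i.
With D in the bass the chord is in second inversion, so the figured bass is 64.

i64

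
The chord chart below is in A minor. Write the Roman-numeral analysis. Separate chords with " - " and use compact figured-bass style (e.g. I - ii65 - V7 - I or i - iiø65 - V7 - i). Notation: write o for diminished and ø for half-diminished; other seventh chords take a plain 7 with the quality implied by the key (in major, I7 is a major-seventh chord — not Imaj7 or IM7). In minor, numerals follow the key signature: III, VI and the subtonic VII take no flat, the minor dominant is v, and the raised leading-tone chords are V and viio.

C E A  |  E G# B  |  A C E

C-E-A has root A, degree 1 in A minor, so i6.
E-G#-B has root E, degree 5 in A minor, so V.
A-C-E: minor triad on A = scale degree 1 → i.

i6 - V - i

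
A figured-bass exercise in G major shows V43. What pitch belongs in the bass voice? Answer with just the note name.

V in G major has root D; the chord is D-F#-A-C.
The figure 43 means second inversion — the fifth is in the bass.

A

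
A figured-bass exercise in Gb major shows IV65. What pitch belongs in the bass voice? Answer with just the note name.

Eb

IV in Gb major has root Cb; the chord is Cb-Eb-Gb-Bb.
The figure 65 means first inversion — the third is in the bass.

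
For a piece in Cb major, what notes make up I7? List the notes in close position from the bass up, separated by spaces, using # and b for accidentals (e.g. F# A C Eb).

Cb Eb Gb Bb

In Cb major, the tonic is Cb, and the diatonic chord built there is a major seventh chord.
Stacking thirds from Cb gives Cb-Eb-Gb-Bb.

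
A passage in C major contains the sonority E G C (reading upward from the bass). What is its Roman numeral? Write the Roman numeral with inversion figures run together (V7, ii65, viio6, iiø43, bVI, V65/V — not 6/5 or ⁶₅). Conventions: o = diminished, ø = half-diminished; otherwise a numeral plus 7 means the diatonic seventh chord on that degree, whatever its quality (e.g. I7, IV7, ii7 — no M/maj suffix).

I6

The pitches C-E-G form a major triad rooted on C.
C is scale degree 1 in C major, and a major triad on that degree is written I.
With E in the bass the chord is in first inversion, so the figured bass is 6.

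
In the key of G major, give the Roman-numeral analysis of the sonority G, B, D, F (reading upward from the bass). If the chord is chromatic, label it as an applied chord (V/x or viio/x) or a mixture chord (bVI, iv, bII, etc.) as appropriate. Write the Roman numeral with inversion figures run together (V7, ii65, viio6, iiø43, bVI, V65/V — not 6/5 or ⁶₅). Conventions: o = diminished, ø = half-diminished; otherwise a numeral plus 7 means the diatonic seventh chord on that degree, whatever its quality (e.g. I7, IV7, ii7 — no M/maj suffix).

The pitches G-B-D-F form a dominant seventh chord rooted on G.
G is not a diatonic chord root with this quality in G major, but it lies a perfect fifth above C (IV), so the chord functions as an applied dominant of IV.

V7/IV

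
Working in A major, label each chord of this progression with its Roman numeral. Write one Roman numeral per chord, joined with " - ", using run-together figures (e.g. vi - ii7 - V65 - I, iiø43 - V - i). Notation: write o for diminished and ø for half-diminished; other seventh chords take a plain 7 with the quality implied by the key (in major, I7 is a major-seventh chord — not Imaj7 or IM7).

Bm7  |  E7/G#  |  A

ii7 - V65 - I

Bm7 has root B, degree 2 in A major, so ii7.
E7/G# has root E, degree 5 in A major, so V65.
A: root A is the tonic; major triad there is I.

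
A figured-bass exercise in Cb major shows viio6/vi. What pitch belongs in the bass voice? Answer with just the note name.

Bb

The applied chord viio6/vi is rooted on G: G-Bb-Db.
The figure 6 means first inversion — the third is in the bass.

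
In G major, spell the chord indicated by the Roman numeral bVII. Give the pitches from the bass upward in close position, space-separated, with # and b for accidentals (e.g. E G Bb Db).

bVII is a major triad on the lowered seventh degree (the subtonic), borrowed from the parallel minor. In G major that root is F.
So the chord is F-A-C.

F A C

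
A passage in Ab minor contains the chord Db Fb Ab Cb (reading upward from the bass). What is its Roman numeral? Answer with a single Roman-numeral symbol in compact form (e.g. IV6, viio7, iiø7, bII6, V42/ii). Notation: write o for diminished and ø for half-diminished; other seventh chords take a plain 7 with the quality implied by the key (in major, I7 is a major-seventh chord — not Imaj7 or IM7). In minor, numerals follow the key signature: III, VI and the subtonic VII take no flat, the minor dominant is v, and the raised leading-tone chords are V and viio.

iv7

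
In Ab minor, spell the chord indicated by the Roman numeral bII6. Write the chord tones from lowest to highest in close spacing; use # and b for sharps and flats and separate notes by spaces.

Db Fb Bbb

bII6 is the Neapolitan sixth — a major triad on the lowered second degree, here in its customary first inversion. In Ab minor that root is Bbb.
So the chord is Bbb-Db-Fb.
The figured bass 6 indicates first inversion, placing the third (Db) in the bass: Db-Fb-Bbb.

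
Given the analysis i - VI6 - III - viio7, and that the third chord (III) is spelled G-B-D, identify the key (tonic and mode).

III is given as G-B-D — a major triad with root G.
III on G implies G is the mediant; that puts the tonic at E, and the uppercase numeral fits minor mode.

E minor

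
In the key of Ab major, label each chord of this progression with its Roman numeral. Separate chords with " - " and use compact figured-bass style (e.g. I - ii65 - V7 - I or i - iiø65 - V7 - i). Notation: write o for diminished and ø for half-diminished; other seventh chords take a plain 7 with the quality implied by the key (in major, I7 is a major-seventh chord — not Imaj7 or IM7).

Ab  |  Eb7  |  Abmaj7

Ab has root Ab, degree 1 in Ab major, so I.
Eb7 has root Eb, degree 5 in Ab major, so V7.
Abmaj7 has root Ab, degree 1 in Ab major, so I7.

I - V7 - I7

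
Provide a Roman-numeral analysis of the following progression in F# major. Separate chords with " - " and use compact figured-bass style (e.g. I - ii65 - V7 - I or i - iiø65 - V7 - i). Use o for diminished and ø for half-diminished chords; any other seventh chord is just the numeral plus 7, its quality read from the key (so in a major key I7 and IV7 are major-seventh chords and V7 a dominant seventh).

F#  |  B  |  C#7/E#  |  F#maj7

F#: root F# is the tonic; major triad there is I.
B: major triad on B = scale degree 4 → IV.
C#7/E#: dominant seventh chord on C# = scale degree 5 → V65.
F#maj7: root F# is the tonic; major seventh chord there is I7.

I - IV - V65 - I7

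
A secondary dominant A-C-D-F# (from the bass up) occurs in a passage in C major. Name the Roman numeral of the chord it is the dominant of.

V

The chord is a dominant seventh chord on D.
A dominant resolves down a perfect fifth: D → G. In C major, G is scale degree 5, i.e. V.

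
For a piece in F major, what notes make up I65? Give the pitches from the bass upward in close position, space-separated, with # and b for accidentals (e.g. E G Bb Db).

In F major, the tonic is F, and the diatonic chord built there is a major seventh chord.
Stacking thirds from F gives F-A-C-E.
The figured bass 65 indicates first inversion, placing the third (A) in the bass: A-C-E-F.

A C E F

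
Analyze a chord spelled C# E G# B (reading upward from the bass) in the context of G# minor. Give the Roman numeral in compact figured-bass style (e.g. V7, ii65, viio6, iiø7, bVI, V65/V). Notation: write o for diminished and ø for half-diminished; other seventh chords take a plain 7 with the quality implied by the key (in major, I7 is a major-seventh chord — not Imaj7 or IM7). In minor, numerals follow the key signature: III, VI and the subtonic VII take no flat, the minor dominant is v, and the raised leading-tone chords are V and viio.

iv7

The pitches C#-E-G#-B form a minor seventh chord rooted on C#.
In G# minor, C# is the subdominant; the diatonic minor seventh chord there is iv7.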